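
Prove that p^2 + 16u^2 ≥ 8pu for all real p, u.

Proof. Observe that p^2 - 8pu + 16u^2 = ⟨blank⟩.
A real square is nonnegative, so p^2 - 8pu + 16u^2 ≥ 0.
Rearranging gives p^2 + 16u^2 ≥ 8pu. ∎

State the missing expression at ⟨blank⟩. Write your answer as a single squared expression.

The leading and trailing coefficients are 1^2 and 4^2, and 8 = 2·1·4, so the trinomial is (p - 4u)^2.
Hence p^2 - 8pu + 16u^2 ≥ 0.

(p - 4u)^2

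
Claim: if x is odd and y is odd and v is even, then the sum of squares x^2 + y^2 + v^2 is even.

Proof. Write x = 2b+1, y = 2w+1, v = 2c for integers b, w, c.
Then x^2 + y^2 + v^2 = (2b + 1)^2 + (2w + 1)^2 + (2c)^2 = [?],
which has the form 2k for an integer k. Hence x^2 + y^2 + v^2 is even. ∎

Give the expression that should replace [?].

(2b + 1)^2 + (2w + 1)^2 + (2c)^2 = 4b^2 + 4b + 4c^2 + 4w^2 + 4w + 2
= 2(2b^2 + 2b + 2c^2 + 2w^2 + 2w + 1).
Since 2b^2 + 2b + 2c^2 + 2w^2 + 2w + 1 is an integer, the sum of squares is of the form 2k for an integer k.

2(2b^2 + 2b + 2c^2 + 2w^2 + 2w + 1)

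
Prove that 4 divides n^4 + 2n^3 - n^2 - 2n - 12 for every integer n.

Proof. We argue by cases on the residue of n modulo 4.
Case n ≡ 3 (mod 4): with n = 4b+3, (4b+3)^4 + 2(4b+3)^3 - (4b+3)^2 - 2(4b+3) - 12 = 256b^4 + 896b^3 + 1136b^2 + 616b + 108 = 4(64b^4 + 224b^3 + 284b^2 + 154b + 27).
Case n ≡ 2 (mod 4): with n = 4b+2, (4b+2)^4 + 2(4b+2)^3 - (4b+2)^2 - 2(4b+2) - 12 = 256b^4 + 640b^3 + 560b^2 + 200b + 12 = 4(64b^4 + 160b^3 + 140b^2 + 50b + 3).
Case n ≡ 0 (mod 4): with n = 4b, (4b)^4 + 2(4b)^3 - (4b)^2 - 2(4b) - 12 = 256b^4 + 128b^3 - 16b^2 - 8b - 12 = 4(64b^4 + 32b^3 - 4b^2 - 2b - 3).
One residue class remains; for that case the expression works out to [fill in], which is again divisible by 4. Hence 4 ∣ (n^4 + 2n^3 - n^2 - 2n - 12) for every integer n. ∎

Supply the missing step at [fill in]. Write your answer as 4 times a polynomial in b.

Only n ≡ 1 (mod 4) is unaccounted for. Put n = 4b+1:
(4b+1)^4 + 2(4b+1)^3 - (4b+1)^2 - 2(4b+1) - 12 expands to 256b^4 + 384b^3 + 176b^2 + 24b - 12,
and factoring out 4 leaves 4(64b^4 + 96b^3 + 44b^2 + 6b - 3).

4(64b^4 + 96b^3 + 44b^2 + 6b - 3)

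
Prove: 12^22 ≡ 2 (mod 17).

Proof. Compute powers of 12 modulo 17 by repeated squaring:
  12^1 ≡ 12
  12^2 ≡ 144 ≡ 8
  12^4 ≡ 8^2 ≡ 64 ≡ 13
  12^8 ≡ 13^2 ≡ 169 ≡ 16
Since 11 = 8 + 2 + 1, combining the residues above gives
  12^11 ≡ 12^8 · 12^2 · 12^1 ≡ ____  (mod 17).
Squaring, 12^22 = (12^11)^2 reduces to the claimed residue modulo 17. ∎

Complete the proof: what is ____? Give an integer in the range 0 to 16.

6

Multiply the listed residues: 16 · 8 · 12 = 128 → 1536.
Reducing modulo 17: 1536 = 90·17 + 6, so 12^11 ≡ 6.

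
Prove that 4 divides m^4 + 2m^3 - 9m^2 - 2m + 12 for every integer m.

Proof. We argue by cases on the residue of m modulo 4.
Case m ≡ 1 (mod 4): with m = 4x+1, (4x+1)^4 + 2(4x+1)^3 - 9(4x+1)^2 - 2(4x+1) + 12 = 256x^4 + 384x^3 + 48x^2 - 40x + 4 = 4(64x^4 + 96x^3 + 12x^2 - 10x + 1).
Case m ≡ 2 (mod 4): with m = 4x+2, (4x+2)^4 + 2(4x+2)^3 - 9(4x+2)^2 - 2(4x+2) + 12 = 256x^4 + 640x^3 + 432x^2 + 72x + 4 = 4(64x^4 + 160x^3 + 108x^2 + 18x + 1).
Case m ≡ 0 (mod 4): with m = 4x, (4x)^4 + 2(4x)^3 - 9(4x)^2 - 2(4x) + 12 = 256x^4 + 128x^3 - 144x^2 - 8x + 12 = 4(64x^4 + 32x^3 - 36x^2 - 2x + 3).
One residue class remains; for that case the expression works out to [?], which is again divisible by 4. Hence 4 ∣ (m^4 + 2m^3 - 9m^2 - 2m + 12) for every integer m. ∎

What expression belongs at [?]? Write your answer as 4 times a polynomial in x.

The residues treated are {1, 2, 0}, so the missing case is m ≡ 3 (mod 4); write m = 4x+3.
Then (4x+3)^4 + 2(4x+3)^3 - 9(4x+3)^2 - 2(4x+3) + 12 = 256x^4 + 896x^3 + 1008x^2 + 424x + 60 = 4(64x^4 + 224x^3 + 252x^2 + 106x + 15).

4(64x^4 + 224x^3 + 252x^2 + 106x + 15)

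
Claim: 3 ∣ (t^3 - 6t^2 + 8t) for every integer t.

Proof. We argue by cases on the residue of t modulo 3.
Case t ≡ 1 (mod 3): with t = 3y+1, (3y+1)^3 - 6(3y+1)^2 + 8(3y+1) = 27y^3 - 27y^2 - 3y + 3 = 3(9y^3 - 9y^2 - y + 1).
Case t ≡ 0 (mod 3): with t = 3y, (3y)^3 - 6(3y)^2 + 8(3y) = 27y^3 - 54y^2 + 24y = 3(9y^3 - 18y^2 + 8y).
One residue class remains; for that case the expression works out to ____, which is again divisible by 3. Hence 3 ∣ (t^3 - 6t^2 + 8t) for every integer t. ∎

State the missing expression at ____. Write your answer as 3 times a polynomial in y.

3(9y^3 - 4y)

Only t ≡ 2 (mod 3) is unaccounted for. Put t = 3y+2:
(3y+2)^3 - 6(3y+2)^2 + 8(3y+2) expands to 27y^3 - 12y,
and factoring out 3 leaves 3(9y^3 - 4y).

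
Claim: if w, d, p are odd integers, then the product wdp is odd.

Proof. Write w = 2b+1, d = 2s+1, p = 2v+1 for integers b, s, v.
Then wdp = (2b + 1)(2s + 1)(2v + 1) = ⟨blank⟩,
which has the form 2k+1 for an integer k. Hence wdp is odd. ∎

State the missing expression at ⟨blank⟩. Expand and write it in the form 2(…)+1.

2(4bsv + 2bs + 2bv + b + 2sv + s + v) + 1

(2b + 1)(2s + 1)(2v + 1) = 8bsv + 4bs + 4bv + 2b + 4sv + 2s + 2v + 1
= 2(4bsv + 2bs + 2bv + b + 2sv + s + v) + 1.
Since 4bsv + 2bs + 2bv + b + 2sv + s + v is an integer, the product is of the form 2k+1 for an integer k.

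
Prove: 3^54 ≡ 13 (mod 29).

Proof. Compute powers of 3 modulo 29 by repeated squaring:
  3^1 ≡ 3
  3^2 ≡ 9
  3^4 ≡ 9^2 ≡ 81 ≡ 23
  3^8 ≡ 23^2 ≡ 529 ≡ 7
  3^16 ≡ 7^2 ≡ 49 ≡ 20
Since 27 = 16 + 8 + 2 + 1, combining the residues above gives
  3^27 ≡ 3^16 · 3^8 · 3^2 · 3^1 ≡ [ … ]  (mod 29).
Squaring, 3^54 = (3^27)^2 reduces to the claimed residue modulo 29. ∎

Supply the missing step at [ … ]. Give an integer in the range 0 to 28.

3^16 · 3^8 · 3^2 · 3^1 ≡ 20 · 7 · 9 · 3 = 3780.
3780 mod 29 = 10, so 3^27 ≡ 10 (mod 29).

10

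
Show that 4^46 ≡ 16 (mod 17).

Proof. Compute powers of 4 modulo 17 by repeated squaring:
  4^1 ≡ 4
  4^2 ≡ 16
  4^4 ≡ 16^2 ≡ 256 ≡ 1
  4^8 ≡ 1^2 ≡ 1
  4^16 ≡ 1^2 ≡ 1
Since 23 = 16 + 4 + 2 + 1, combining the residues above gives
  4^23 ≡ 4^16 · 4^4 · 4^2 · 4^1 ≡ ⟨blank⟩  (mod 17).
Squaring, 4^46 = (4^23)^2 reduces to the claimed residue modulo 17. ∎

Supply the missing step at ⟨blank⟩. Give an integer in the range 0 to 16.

13

4^16 · 4^4 · 4^2 · 4^1 ≡ 1 · 1 · 16 · 4 = 64.
64 mod 17 = 13, so 4^23 ≡ 13 (mod 17).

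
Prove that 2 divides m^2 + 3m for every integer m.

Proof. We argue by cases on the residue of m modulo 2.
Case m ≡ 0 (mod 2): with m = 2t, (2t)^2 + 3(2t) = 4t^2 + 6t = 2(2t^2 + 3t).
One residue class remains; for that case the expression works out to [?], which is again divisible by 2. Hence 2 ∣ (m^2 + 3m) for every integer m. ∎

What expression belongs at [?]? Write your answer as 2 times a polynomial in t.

The residues treated are {0}, so the missing case is m ≡ 1 (mod 2); write m = 2t+1.
Then (2t+1)^2 + 3(2t+1) = 4t^2 + 10t + 4 = 2(2t^2 + 5t + 2).

2(2t^2 + 5t + 2)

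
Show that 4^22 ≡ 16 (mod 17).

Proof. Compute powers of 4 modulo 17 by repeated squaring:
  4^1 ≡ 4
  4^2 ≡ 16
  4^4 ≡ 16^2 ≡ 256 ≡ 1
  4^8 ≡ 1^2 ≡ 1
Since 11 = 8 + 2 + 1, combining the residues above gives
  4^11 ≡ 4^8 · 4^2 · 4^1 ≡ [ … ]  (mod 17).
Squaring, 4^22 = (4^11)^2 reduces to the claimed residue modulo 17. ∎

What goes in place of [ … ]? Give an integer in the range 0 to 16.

13

Multiply the listed residues: 1 · 16 · 4 = 16 → 64.
Reducing modulo 17: 64 = 3·17 + 13, so 4^11 ≡ 13.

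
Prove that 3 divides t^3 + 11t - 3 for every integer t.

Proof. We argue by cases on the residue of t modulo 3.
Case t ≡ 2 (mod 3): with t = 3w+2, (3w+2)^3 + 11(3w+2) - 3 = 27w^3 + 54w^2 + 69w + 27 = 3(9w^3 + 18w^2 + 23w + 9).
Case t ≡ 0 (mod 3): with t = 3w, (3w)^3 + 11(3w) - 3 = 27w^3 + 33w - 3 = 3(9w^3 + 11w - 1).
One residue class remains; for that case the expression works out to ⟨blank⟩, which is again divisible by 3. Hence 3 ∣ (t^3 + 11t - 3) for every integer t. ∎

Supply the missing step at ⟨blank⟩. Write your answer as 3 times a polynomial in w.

The residues treated are {2, 0}, so the missing case is t ≡ 1 (mod 3); write t = 3w+1.
Then (3w+1)^3 + 11(3w+1) - 3 = 27w^3 + 27w^2 + 42w + 9 = 3(9w^3 + 9w^2 + 14w + 3).

3(9w^3 + 9w^2 + 14w + 3)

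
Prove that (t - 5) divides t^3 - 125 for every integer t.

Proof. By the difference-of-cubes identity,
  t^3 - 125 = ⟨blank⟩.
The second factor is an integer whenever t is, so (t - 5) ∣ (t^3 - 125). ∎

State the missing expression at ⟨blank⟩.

(t - 5)(t^2 + 5t + 25)

a^3 - b^3 = (a - b)(a^2 + ab + b^2). With a = t, b = 5:
t^3 - 125 = (t - 5)(t^2 + 5t + 25).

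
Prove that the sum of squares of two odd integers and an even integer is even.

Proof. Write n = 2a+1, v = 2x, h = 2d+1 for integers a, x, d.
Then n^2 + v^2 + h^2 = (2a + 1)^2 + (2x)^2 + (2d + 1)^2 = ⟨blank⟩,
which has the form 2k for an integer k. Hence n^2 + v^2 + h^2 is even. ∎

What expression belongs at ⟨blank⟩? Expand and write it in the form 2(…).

2(2a^2 + 2a + 2d^2 + 2d + 2x^2 + 1)

(2a + 1)^2 + (2x)^2 + (2d + 1)^2 = 4a^2 + 4a + 4d^2 + 4d + 4x^2 + 2
= 2(2a^2 + 2a + 2d^2 + 2d + 2x^2 + 1).
Since 2a^2 + 2a + 2d^2 + 2d + 2x^2 + 1 is an integer, the sum of squares is of the form 2k for an integer k.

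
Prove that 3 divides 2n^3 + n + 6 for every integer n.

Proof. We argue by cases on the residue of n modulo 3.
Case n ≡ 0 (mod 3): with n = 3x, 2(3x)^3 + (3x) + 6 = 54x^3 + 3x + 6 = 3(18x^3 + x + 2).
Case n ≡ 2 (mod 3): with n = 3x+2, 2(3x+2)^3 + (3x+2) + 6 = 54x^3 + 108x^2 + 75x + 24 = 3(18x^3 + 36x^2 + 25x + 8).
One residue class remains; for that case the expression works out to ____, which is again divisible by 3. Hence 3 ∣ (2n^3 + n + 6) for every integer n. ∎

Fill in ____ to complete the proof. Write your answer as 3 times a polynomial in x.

3(18x^3 + 18x^2 + 7x + 3)

The residues treated are {0, 2}, so the missing case is n ≡ 1 (mod 3); write n = 3x+1.
Then 2(3x+1)^3 + (3x+1) + 6 = 54x^3 + 54x^2 + 21x + 9 = 3(18x^3 + 18x^2 + 7x + 3).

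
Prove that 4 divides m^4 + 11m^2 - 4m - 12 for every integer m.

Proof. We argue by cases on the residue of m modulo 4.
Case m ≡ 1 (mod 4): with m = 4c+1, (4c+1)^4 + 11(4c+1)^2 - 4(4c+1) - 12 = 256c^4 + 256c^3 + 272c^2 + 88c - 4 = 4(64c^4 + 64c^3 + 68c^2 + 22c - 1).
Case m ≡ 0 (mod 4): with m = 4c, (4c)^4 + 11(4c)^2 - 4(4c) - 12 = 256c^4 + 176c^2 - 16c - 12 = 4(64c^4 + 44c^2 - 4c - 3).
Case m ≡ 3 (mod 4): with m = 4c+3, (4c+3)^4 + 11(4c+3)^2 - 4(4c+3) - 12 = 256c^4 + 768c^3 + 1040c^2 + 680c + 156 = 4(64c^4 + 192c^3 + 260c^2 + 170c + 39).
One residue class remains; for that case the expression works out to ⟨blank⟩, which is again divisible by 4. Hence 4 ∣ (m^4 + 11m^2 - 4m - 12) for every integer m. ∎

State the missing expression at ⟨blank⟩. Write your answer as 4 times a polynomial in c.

Only m ≡ 2 (mod 4) is unaccounted for. Put m = 4c+2:
(4c+2)^4 + 11(4c+2)^2 - 4(4c+2) - 12 expands to 256c^4 + 512c^3 + 560c^2 + 288c + 40,
and factoring out 4 leaves 4(64c^4 + 128c^3 + 140c^2 + 72c + 10).

4(64c^4 + 128c^3 + 140c^2 + 72c + 10)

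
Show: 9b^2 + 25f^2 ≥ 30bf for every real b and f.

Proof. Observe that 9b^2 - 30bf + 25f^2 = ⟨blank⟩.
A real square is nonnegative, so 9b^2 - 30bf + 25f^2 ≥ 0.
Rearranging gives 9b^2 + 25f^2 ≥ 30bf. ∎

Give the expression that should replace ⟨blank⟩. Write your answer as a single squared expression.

(3b - 5f)^2

9b^2 - 30bf + 25f^2 is a perfect-square trinomial: the outer terms are (3b)^2 and (5f)^2, and the cross term is -2·3b·5f.
So 9b^2 - 30bf + 25f^2 = (3b - 5f)^2 ≥ 0.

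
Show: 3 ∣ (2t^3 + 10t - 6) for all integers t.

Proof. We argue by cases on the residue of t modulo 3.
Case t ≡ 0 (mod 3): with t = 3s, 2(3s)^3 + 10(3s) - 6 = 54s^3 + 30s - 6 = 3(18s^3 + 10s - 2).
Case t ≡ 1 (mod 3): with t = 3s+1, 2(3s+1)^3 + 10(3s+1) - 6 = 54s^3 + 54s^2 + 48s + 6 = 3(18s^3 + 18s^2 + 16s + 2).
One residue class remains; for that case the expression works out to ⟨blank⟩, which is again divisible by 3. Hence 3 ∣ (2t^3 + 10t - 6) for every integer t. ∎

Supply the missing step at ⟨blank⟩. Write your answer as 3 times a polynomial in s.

The residues treated are {0, 1}, so the missing case is t ≡ 2 (mod 3); write t = 3s+2.
Then 2(3s+2)^3 + 10(3s+2) - 6 = 54s^3 + 108s^2 + 102s + 30 = 3(18s^3 + 36s^2 + 34s + 10).

3(18s^3 + 36s^2 + 34s + 10)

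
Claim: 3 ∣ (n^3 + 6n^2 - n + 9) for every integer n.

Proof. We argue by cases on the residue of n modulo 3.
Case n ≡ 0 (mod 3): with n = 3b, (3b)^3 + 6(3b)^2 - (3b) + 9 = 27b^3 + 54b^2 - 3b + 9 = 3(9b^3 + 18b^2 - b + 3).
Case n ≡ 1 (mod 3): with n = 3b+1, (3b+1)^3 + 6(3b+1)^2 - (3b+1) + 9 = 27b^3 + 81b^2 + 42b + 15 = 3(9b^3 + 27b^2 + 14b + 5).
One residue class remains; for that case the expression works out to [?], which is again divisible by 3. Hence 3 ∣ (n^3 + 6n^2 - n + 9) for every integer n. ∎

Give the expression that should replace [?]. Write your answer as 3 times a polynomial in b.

Only n ≡ 2 (mod 3) is unaccounted for. Put n = 3b+2:
(3b+2)^3 + 6(3b+2)^2 - (3b+2) + 9 expands to 27b^3 + 108b^2 + 105b + 39,
and factoring out 3 leaves 3(9b^3 + 36b^2 + 35b + 13).

3(9b^3 + 36b^2 + 35b + 13)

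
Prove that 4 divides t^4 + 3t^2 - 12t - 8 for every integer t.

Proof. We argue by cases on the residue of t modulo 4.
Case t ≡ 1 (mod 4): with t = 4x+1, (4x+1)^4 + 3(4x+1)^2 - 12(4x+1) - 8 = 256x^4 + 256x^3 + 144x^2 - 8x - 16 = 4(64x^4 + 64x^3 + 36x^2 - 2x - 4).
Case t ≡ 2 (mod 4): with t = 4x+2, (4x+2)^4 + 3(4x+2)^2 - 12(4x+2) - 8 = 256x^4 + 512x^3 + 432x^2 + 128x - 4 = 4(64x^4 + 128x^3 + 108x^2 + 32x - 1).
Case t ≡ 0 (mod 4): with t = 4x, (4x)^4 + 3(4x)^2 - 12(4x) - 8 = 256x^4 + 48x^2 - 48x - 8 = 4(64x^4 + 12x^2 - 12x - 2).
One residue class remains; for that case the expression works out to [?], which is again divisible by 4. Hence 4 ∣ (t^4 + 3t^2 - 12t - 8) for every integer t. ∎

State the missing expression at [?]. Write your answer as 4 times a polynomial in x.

Only t ≡ 3 (mod 4) is unaccounted for. Put t = 4x+3:
(4x+3)^4 + 3(4x+3)^2 - 12(4x+3) - 8 expands to 256x^4 + 768x^3 + 912x^2 + 456x + 64,
and factoring out 4 leaves 4(64x^4 + 192x^3 + 228x^2 + 114x + 16).

4(64x^4 + 192x^3 + 228x^2 + 114x + 16)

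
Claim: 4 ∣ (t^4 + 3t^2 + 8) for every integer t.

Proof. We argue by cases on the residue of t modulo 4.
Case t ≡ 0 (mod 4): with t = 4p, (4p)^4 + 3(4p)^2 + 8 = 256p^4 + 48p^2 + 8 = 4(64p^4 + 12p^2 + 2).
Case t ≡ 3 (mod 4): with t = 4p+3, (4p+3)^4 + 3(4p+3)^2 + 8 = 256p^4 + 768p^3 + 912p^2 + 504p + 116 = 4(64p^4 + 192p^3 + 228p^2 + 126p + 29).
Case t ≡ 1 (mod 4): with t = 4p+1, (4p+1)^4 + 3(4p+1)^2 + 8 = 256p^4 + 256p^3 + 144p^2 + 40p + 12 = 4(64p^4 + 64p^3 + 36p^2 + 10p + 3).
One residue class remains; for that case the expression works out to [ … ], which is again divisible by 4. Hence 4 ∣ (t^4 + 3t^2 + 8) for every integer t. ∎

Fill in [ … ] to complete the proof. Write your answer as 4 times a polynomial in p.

The residues treated are {0, 3, 1}, so the missing case is t ≡ 2 (mod 4); write t = 4p+2.
Then (4p+2)^4 + 3(4p+2)^2 + 8 = 256p^4 + 512p^3 + 432p^2 + 176p + 36 = 4(64p^4 + 128p^3 + 108p^2 + 44p + 9).

4(64p^4 + 128p^3 + 108p^2 + 44p + 9)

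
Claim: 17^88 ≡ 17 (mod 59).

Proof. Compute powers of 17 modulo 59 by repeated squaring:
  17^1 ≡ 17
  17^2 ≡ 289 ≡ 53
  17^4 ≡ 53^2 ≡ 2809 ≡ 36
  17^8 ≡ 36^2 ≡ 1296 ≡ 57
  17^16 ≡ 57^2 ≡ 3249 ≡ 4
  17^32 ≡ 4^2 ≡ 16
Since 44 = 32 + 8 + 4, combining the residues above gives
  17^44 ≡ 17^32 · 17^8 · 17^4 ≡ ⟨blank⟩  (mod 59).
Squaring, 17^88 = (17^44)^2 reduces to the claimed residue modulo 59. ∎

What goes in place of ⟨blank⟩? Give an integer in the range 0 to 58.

28

Multiply the listed residues: 16 · 57 · 36 = 912 → 32832.
Reducing modulo 59: 32832 = 556·59 + 28, so 17^44 ≡ 28.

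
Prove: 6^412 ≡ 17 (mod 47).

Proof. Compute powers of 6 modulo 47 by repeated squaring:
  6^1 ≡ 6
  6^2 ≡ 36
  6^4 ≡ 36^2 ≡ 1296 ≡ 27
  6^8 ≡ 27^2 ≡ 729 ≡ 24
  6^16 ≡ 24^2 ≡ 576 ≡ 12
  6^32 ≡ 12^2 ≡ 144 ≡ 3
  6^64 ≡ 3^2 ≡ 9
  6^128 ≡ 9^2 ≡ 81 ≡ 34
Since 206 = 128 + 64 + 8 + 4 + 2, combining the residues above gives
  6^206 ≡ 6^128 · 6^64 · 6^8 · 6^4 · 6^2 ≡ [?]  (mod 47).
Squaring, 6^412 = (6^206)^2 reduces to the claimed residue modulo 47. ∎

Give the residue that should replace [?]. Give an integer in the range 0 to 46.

Multiply the listed residues: 34 · 9 · 24 · 27 · 36 = 306 → 7344 → 198288 → 7138368.
Reducing modulo 47: 7138368 = 151880·47 + 8, so 6^206 ≡ 8.

8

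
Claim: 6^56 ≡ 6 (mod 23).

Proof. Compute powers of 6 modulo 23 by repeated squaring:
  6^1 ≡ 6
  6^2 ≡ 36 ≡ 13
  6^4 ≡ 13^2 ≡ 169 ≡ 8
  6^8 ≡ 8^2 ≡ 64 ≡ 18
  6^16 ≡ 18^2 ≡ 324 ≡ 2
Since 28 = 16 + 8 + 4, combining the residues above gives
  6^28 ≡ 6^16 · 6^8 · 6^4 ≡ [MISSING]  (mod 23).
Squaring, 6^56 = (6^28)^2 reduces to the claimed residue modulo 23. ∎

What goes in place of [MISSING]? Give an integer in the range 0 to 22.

12

Multiply the listed residues: 2 · 18 · 8 = 36 → 288.
Reducing modulo 23: 288 = 12·23 + 12, so 6^28 ≡ 12.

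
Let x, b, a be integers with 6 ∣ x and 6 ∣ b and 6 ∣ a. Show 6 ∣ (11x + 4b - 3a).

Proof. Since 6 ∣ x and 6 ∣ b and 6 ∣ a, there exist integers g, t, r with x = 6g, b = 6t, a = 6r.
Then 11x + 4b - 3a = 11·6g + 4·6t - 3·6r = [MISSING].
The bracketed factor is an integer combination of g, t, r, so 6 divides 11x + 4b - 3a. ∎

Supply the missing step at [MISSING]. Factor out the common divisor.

Pull the common 6 out of every term: 11·6g + 4·6t - 3·6r = 6(11g - 3r + 4t).
11g - 3r + 4t is an integer, which exhibits the divisibility.

6(11g - 3r + 4t)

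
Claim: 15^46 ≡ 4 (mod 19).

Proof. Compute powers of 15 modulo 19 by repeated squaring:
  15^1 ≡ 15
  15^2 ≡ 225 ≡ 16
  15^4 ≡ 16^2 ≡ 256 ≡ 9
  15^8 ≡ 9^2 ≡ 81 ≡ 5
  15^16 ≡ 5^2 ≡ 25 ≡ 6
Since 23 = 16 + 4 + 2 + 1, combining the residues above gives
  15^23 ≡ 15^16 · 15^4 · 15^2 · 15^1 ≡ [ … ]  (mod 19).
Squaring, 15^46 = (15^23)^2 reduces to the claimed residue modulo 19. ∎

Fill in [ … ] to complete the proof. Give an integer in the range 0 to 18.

2

15^16 · 15^4 · 15^2 · 15^1 ≡ 6 · 9 · 16 · 15 = 12960.
12960 mod 19 = 2, so 15^23 ≡ 2 (mod 19).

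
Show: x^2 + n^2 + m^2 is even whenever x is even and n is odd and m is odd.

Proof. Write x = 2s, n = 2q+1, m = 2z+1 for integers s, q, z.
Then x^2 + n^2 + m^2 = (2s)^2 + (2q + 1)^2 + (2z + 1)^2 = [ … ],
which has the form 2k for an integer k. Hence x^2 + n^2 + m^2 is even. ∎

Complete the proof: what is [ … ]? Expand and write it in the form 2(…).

2(2q^2 + 2q + 2s^2 + 2z^2 + 2z + 1)

Expanding: (2s)^2 + (2q + 1)^2 + (2z + 1)^2 = 4q^2 + 4q + 4s^2 + 4z^2 + 4z + 2.
Every term is even; pulling out the factor of 2 gives 2(2q^2 + 2q + 2s^2 + 2z^2 + 2z + 1).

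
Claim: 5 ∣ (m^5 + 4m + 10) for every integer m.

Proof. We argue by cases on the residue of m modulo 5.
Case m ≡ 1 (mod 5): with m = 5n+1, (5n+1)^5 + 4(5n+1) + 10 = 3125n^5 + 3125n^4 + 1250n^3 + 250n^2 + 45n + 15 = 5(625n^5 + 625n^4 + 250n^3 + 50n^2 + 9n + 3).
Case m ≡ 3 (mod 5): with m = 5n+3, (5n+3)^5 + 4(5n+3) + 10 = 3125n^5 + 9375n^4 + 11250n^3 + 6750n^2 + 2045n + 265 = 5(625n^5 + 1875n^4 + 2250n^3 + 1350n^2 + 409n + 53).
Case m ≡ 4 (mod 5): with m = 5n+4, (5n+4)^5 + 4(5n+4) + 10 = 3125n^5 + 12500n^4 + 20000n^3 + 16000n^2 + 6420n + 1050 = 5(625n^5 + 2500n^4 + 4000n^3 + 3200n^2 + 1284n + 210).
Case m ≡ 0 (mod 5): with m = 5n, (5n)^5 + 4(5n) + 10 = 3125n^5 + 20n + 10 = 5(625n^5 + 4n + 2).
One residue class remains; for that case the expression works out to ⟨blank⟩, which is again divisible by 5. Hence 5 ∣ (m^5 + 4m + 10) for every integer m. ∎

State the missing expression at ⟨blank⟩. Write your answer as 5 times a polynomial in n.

5(625n^5 + 1250n^4 + 1000n^3 + 400n^2 + 84n + 10)

The residues treated are {1, 3, 4, 0}, so the missing case is m ≡ 2 (mod 5); write m = 5n+2.
Then (5n+2)^5 + 4(5n+2) + 10 = 3125n^5 + 6250n^4 + 5000n^3 + 2000n^2 + 420n + 50 = 5(625n^5 + 1250n^4 + 1000n^3 + 400n^2 + 84n + 10).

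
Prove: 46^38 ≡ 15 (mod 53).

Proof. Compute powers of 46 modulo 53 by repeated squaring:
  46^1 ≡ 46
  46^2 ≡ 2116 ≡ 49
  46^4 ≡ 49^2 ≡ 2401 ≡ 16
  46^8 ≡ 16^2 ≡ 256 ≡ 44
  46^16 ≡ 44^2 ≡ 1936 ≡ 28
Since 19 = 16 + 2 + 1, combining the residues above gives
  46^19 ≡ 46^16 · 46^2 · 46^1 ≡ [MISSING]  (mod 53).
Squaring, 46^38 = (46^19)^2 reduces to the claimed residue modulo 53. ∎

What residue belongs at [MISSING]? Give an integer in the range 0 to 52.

42

46^16 · 46^2 · 46^1 ≡ 28 · 49 · 46 = 63112.
63112 mod 53 = 42, so 46^19 ≡ 42 (mod 53).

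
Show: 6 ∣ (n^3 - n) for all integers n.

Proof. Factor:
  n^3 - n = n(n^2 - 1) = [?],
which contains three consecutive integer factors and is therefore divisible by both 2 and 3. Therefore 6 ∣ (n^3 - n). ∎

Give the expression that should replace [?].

(n - 1)n(n + 1)

n(n^2 - 1) = n(n - 1)(n + 1) = (n - 1)n(n + 1).
These three factors are consecutive integers, so their product is divisible by 6.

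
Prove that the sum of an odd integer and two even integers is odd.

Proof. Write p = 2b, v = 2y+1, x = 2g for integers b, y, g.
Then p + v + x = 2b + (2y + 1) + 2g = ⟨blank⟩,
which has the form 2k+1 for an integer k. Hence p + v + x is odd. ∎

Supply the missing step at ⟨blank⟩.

2(b + g + y) + 1

Expanding: 2b + (2y + 1) + 2g = 2b + 2g + 2y + 1.
Every term except the constant is even, so this is 2(b + g + y) + 1,
and b + g + y ∈ ℤ gives the required form.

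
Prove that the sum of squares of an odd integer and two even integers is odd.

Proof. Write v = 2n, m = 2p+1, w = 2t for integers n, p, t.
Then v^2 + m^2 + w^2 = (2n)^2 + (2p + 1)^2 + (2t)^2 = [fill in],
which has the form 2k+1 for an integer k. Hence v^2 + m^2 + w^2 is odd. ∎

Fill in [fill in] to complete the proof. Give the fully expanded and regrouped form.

2(2n^2 + 2p^2 + 2p + 2t^2) + 1

Expanding: (2n)^2 + (2p + 1)^2 + (2t)^2 = 4n^2 + 4p^2 + 4p + 4t^2 + 1.
Every term except the constant is even, so this is 2(2n^2 + 2p^2 + 2p + 2t^2) + 1,
and 2n^2 + 2p^2 + 2p + 2t^2 ∈ ℤ gives the required form.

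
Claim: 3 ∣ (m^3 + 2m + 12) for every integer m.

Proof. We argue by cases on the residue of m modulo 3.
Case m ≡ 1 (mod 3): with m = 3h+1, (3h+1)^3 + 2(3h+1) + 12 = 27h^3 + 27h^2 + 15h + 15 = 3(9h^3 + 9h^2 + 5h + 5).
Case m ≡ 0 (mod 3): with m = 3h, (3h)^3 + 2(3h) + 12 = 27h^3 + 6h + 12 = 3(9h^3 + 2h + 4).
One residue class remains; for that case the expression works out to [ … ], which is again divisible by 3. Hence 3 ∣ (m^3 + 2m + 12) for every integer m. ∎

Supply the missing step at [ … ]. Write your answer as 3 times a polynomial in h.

3(9h^3 + 18h^2 + 14h + 8)

Only m ≡ 2 (mod 3) is unaccounted for. Put m = 3h+2:
(3h+2)^3 + 2(3h+2) + 12 expands to 27h^3 + 54h^2 + 42h + 24,
and factoring out 3 leaves 3(9h^3 + 18h^2 + 14h + 8).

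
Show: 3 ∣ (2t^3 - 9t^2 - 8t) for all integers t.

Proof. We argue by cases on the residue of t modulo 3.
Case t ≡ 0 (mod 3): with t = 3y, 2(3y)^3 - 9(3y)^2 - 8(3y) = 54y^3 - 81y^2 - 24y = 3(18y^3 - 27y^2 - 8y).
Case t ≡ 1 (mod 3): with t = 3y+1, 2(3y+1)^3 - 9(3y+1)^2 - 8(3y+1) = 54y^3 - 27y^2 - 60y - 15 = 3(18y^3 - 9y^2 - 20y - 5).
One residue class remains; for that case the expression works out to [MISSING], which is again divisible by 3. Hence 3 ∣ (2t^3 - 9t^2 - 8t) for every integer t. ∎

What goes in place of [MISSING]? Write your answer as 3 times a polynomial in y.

The residues treated are {0, 1}, so the missing case is t ≡ 2 (mod 3); write t = 3y+2.
Then 2(3y+2)^3 - 9(3y+2)^2 - 8(3y+2) = 54y^3 + 27y^2 - 60y - 36 = 3(18y^3 + 9y^2 - 20y - 12).

3(18y^3 + 9y^2 - 20y - 12)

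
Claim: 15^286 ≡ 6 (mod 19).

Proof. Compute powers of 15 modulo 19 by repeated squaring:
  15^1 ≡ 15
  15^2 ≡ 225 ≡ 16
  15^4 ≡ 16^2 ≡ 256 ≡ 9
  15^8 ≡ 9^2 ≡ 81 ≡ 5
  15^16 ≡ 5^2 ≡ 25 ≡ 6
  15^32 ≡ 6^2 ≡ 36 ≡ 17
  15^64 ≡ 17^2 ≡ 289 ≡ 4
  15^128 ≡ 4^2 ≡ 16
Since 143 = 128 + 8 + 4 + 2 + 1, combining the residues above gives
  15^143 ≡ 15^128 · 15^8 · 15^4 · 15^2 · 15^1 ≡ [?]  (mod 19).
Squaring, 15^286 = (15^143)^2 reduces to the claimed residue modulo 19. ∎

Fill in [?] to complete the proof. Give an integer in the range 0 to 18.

14

Multiply the listed residues: 16 · 5 · 9 · 16 · 15 = 80 → 720 → 11520 → 172800.
Reducing modulo 19: 172800 = 9094·19 + 14, so 15^143 ≡ 14.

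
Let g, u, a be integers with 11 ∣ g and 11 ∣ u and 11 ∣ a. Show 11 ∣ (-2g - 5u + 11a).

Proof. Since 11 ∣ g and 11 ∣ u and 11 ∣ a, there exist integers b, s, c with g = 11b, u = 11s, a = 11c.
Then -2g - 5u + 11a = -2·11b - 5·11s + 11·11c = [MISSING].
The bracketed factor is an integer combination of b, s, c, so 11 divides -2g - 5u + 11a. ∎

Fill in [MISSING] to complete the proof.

11(-2b + 11c - 5s)

Pull the common 11 out of every term: -2·11b - 5·11s + 11·11c = 11(-2b + 11c - 5s).
-2b + 11c - 5s is an integer, which exhibits the divisibility.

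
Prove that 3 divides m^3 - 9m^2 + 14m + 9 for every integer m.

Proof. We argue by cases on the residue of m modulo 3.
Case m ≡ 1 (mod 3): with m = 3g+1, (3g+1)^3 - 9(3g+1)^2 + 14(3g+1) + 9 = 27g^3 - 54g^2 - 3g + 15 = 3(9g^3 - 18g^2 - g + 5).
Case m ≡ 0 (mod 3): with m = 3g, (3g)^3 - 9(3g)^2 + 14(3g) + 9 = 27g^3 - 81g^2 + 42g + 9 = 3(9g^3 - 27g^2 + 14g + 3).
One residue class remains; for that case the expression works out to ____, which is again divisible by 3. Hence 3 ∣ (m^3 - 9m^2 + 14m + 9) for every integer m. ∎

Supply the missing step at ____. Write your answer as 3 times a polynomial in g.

3(9g^3 - 9g^2 - 10g + 3)

The residues treated are {1, 0}, so the missing case is m ≡ 2 (mod 3); write m = 3g+2.
Then (3g+2)^3 - 9(3g+2)^2 + 14(3g+2) + 9 = 27g^3 - 27g^2 - 30g + 9 = 3(9g^3 - 9g^2 - 10g + 3).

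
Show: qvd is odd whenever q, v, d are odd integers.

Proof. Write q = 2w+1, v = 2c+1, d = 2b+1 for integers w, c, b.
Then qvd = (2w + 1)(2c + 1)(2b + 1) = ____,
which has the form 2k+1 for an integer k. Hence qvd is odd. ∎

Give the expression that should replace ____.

(2w + 1)(2c + 1)(2b + 1) = 8bcw + 4bc + 4bw + 2b + 4cw + 2c + 2w + 1
= 2(4bcw + 2bc + 2bw + b + 2cw + c + w) + 1.
Since 4bcw + 2bc + 2bw + b + 2cw + c + w is an integer, the product is of the form 2k+1 for an integer k.

2(4bcw + 2bc + 2bw + b + 2cw + c + w) + 1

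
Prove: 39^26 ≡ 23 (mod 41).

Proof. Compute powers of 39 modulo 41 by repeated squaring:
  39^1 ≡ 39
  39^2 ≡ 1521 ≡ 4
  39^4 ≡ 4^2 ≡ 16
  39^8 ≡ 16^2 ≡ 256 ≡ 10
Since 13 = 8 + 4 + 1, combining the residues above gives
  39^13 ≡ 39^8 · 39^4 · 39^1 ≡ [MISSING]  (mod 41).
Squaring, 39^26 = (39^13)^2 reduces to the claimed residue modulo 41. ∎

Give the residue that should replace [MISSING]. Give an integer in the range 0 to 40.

Multiply the listed residues: 10 · 16 · 39 = 160 → 6240.
Reducing modulo 41: 6240 = 152·41 + 8, so 39^13 ≡ 8.

8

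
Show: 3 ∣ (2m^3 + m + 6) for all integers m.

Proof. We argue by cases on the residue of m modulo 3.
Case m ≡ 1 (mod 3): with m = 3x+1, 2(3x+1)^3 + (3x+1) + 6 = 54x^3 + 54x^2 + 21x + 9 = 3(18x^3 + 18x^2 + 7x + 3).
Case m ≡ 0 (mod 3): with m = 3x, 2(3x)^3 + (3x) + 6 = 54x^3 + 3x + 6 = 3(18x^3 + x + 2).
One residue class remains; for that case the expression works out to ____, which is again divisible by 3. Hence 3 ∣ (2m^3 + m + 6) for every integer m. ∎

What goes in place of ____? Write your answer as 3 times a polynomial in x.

3(18x^3 + 36x^2 + 25x + 8)

Only m ≡ 2 (mod 3) is unaccounted for. Put m = 3x+2:
2(3x+2)^3 + (3x+2) + 6 expands to 54x^3 + 108x^2 + 75x + 24,
and factoring out 3 leaves 3(18x^3 + 36x^2 + 25x + 8).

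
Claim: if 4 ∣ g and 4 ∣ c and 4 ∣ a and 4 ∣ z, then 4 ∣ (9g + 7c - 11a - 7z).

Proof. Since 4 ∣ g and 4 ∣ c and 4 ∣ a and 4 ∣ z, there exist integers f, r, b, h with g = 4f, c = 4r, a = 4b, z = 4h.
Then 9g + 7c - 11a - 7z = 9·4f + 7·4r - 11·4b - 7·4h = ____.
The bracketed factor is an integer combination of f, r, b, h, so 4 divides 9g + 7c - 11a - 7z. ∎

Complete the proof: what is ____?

4(-11b + 9f - 7h + 7r)

Pull the common 4 out of every term: 9·4f + 7·4r - 11·4b - 7·4h = 4(-11b + 9f - 7h + 7r).
-11b + 9f - 7h + 7r is an integer, which exhibits the divisibility.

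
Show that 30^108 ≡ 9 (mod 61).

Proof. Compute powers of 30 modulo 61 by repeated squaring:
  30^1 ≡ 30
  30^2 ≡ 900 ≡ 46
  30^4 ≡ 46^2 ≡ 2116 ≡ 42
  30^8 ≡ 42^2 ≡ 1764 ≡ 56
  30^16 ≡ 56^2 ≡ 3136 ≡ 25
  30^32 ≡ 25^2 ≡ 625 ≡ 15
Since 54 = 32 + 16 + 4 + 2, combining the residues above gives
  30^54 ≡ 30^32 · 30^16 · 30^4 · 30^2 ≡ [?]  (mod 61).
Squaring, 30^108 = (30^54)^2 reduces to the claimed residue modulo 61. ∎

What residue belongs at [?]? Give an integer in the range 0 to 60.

3

30^32 · 30^16 · 30^4 · 30^2 ≡ 15 · 25 · 42 · 46 = 724500.
724500 mod 61 = 3, so 30^54 ≡ 3 (mod 61).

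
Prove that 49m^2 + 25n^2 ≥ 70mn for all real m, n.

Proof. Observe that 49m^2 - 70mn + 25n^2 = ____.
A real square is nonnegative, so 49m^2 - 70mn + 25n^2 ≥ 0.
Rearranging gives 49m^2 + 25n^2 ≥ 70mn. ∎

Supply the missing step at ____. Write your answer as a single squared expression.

The leading and trailing coefficients are 7^2 and 5^2, and 70 = 2·7·5, so the trinomial is (7m - 5n)^2.
Hence 49m^2 - 70mn + 25n^2 ≥ 0.

(7m - 5n)^2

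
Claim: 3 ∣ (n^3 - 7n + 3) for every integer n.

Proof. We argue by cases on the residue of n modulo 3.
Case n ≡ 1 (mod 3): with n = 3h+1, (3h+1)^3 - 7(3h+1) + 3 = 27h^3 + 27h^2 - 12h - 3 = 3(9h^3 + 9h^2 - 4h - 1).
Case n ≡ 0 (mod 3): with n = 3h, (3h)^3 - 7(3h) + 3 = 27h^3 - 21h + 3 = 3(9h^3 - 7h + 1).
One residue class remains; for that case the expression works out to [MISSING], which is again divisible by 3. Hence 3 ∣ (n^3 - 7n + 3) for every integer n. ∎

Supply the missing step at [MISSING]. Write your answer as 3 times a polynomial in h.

Only n ≡ 2 (mod 3) is unaccounted for. Put n = 3h+2:
(3h+2)^3 - 7(3h+2) + 3 expands to 27h^3 + 54h^2 + 15h - 3,
and factoring out 3 leaves 3(9h^3 + 18h^2 + 5h - 1).

3(9h^3 + 18h^2 + 5h - 1)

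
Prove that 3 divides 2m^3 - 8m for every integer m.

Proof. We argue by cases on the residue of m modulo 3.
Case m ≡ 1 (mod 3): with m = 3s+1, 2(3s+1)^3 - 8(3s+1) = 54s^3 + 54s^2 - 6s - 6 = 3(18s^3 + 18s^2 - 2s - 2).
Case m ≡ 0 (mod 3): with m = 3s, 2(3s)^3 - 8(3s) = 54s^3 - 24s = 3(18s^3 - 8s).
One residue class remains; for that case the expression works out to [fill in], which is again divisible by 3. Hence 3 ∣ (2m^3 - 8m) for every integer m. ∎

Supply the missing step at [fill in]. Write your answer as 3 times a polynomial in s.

The residues treated are {1, 0}, so the missing case is m ≡ 2 (mod 3); write m = 3s+2.
Then 2(3s+2)^3 - 8(3s+2) = 54s^3 + 108s^2 + 48s = 3(18s^3 + 36s^2 + 16s).

3(18s^3 + 36s^2 + 16s)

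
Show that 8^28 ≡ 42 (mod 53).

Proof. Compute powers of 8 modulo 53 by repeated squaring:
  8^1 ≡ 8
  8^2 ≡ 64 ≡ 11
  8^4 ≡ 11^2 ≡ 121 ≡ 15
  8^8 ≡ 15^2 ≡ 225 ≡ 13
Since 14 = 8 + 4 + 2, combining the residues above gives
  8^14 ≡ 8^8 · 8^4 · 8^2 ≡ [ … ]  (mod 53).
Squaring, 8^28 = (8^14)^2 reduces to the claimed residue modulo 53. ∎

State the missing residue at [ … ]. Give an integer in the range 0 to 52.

8^8 · 8^4 · 8^2 ≡ 13 · 15 · 11 = 2145.
2145 mod 53 = 25, so 8^14 ≡ 25 (mod 53).

25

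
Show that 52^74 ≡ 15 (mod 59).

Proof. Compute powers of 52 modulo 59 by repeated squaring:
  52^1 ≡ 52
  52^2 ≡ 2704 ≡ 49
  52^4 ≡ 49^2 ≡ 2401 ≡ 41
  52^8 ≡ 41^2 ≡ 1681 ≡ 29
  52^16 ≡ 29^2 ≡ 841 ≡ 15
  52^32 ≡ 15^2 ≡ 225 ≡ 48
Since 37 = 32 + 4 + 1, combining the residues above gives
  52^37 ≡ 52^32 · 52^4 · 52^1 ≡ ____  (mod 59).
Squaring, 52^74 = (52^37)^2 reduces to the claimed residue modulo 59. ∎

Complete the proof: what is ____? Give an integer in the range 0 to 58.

30

52^32 · 52^4 · 52^1 ≡ 48 · 41 · 52 = 102336.
102336 mod 59 = 30, so 52^37 ≡ 30 (mod 59).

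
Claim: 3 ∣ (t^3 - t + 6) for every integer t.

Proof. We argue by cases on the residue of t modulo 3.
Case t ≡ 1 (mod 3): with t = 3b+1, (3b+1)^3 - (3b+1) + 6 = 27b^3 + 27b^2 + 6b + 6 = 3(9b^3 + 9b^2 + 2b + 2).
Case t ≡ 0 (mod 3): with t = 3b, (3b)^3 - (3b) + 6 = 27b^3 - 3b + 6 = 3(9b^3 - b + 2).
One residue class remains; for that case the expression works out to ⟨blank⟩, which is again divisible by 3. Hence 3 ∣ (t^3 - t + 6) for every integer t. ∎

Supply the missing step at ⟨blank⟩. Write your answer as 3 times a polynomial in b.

Only t ≡ 2 (mod 3) is unaccounted for. Put t = 3b+2:
(3b+2)^3 - (3b+2) + 6 expands to 27b^3 + 54b^2 + 33b + 12,
and factoring out 3 leaves 3(9b^3 + 18b^2 + 11b + 4).

3(9b^3 + 18b^2 + 11b + 4)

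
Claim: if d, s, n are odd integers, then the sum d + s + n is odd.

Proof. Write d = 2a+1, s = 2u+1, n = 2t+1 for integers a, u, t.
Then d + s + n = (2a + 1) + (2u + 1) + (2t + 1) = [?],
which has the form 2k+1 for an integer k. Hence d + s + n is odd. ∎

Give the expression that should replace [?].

(2a + 1) + (2u + 1) + (2t + 1) = 2a + 2t + 2u + 3
= 2(a + t + u + 1) + 1.
Since a + t + u + 1 is an integer, the sum is of the form 2k+1 for an integer k.

2(a + t + u + 1) + 1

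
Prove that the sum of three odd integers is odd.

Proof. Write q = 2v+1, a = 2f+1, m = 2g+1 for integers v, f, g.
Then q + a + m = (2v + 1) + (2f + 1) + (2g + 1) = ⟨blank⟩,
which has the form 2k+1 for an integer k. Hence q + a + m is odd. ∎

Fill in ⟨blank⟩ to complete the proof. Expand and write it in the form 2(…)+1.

(2v + 1) + (2f + 1) + (2g + 1) = 2f + 2g + 2v + 3
= 2(f + g + v + 1) + 1.
Since f + g + v + 1 is an integer, the sum is of the form 2k+1 for an integer k.

2(f + g + v + 1) + 1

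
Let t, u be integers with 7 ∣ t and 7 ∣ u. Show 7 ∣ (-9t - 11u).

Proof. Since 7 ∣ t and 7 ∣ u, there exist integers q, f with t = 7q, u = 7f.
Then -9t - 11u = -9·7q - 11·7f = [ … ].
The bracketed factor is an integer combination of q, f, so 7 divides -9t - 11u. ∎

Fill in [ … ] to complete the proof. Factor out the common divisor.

Each term has a factor of 7: -9·7q - 11·7f = 7·(-11f - 9q).
Since -11f - 9q is an integer, 7 ∣ (-9t - 11u).

7(-11f - 9q)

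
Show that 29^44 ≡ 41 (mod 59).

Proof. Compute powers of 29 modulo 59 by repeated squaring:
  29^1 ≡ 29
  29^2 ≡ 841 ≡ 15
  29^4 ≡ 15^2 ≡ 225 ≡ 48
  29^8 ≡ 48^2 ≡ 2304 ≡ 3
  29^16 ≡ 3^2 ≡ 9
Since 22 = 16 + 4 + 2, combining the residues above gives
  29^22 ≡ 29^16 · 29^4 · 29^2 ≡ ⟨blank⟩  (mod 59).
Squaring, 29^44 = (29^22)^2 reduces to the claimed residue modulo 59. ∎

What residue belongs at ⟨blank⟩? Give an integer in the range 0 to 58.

49

29^16 · 29^4 · 29^2 ≡ 9 · 48 · 15 = 6480.
6480 mod 59 = 49, so 29^22 ≡ 49 (mod 59).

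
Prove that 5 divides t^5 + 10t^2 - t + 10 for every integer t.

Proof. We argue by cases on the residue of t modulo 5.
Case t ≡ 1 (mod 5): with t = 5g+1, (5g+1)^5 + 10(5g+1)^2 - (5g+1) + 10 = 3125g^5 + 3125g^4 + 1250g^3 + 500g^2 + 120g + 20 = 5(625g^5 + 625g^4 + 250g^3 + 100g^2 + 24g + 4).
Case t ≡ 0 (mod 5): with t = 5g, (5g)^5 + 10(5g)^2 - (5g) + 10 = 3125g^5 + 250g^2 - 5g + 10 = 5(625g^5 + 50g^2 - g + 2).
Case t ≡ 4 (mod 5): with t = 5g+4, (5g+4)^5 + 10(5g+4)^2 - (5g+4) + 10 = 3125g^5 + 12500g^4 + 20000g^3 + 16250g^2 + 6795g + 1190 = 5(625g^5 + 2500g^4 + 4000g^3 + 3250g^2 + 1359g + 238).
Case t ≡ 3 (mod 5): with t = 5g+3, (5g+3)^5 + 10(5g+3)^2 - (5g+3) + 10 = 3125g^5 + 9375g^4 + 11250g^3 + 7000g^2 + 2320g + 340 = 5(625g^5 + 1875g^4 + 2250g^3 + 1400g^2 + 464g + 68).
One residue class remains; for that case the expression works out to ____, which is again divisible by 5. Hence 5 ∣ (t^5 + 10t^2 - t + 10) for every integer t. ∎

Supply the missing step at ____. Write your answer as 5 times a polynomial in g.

The residues treated are {1, 0, 4, 3}, so the missing case is t ≡ 2 (mod 5); write t = 5g+2.
Then (5g+2)^5 + 10(5g+2)^2 - (5g+2) + 10 = 3125g^5 + 6250g^4 + 5000g^3 + 2250g^2 + 595g + 80 = 5(625g^5 + 1250g^4 + 1000g^3 + 450g^2 + 119g + 16).

5(625g^5 + 1250g^4 + 1000g^3 + 450g^2 + 119g + 16)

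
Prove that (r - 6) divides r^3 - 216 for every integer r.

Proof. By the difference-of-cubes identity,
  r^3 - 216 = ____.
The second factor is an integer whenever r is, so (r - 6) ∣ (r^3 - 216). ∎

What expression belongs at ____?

a^3 - b^3 = (a - b)(a^2 + ab + b^2). With a = r, b = 6:
r^3 - 216 = (r - 6)(r^2 + 6r + 36).

(r - 6)(r^2 + 6r + 36)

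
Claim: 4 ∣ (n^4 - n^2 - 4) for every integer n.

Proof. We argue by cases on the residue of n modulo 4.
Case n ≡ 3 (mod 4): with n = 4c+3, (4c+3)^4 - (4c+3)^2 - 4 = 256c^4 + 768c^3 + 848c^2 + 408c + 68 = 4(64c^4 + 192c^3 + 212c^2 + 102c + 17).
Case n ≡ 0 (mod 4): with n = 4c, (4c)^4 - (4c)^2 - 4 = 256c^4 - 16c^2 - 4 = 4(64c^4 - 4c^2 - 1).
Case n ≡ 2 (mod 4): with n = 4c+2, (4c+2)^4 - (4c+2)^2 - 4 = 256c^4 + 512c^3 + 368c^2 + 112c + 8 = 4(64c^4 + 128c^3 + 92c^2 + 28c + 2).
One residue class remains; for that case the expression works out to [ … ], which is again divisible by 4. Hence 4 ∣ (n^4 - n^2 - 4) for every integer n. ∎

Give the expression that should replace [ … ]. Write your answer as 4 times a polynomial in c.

4(64c^4 + 64c^3 + 20c^2 + 2c - 1)

Only n ≡ 1 (mod 4) is unaccounted for. Put n = 4c+1:
(4c+1)^4 - (4c+1)^2 - 4 expands to 256c^4 + 256c^3 + 80c^2 + 8c - 4,
and factoring out 4 leaves 4(64c^4 + 64c^3 + 20c^2 + 2c - 1).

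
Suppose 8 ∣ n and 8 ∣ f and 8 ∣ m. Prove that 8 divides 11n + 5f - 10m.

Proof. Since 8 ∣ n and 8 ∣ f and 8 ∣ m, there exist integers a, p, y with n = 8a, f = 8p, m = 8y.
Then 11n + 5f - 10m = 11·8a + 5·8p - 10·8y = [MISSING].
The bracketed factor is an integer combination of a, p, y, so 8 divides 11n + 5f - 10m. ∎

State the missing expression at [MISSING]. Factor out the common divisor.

8(11a + 5p - 10y)

Each term has a factor of 8: 11·8a + 5·8p - 10·8y = 8·(11a + 5p - 10y).
Since 11a + 5p - 10y is an integer, 8 ∣ (11n + 5f - 10m).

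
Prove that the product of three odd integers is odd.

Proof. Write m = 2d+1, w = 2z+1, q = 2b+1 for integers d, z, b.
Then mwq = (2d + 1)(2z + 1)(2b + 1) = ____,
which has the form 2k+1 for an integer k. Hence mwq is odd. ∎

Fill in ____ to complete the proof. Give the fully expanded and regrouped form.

Expanding: (2d + 1)(2z + 1)(2b + 1) = 8bdz + 4bd + 4bz + 2b + 4dz + 2d + 2z + 1.
Every term except the constant is even, so this is 2(4bdz + 2bd + 2bz + b + 2dz + d + z) + 1,
and 4bdz + 2bd + 2bz + b + 2dz + d + z ∈ ℤ gives the required form.

2(4bdz + 2bd + 2bz + b + 2dz + d + z) + 1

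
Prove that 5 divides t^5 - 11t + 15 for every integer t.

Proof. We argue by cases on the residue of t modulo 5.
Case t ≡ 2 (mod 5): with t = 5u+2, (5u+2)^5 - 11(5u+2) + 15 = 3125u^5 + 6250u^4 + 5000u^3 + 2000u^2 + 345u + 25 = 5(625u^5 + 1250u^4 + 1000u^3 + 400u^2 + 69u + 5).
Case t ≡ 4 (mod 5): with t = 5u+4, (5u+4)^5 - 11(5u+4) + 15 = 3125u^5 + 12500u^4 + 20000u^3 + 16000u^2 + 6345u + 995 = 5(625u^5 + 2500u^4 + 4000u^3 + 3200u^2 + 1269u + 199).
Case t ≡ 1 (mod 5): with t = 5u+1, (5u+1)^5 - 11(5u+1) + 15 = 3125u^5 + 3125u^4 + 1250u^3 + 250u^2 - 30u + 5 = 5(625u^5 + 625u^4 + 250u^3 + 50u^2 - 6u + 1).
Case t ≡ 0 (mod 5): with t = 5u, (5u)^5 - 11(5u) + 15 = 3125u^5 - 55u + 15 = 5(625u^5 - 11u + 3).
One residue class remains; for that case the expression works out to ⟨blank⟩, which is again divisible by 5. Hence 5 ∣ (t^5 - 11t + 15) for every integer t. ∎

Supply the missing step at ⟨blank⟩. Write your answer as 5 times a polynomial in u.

5(625u^5 + 1875u^4 + 2250u^3 + 1350u^2 + 394u + 45)

The residues treated are {2, 4, 1, 0}, so the missing case is t ≡ 3 (mod 5); write t = 5u+3.
Then (5u+3)^5 - 11(5u+3) + 15 = 3125u^5 + 9375u^4 + 11250u^3 + 6750u^2 + 1970u + 225 = 5(625u^5 + 1875u^4 + 2250u^3 + 1350u^2 + 394u + 45).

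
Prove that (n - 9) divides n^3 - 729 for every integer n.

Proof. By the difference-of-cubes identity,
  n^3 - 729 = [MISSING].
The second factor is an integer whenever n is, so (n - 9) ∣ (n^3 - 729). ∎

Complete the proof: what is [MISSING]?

a^3 - b^3 = (a - b)(a^2 + ab + b^2). With a = n, b = 9:
n^3 - 729 = (n - 9)(n^2 + 9n + 81).

(n - 9)(n^2 + 9n + 81)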